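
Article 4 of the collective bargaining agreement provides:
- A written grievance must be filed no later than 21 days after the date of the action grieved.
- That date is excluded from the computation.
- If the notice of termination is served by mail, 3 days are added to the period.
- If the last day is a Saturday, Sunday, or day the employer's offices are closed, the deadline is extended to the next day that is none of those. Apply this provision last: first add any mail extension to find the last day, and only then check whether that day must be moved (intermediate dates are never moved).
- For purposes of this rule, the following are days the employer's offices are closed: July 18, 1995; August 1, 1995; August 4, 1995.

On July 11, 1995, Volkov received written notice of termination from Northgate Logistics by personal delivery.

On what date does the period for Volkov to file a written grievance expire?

21 days after July 11, 1995 is August 1, 1995.
Service was not by mail, so no mail extension applies.
August 1, 1995 is a listed holiday. The next qualifying day is August 2, 1995.

August 2, 1995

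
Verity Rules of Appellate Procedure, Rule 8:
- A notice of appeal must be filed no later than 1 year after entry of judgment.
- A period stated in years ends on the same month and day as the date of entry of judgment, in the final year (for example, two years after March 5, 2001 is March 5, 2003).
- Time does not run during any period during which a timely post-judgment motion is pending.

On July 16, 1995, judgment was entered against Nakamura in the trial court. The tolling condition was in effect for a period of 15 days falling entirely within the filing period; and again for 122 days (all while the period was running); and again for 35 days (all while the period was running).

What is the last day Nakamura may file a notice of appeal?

January 4, 1997

1 year after July 16, 1995 is July 16, 1996.
Tolling adds 15 days: July 16, 1996 + 15 days = July 31, 1996.
Tolling adds 122 days: July 31, 1996 + 122 days = November 30, 1996.
Tolling adds 35 days: November 30, 1996 + 35 days = January 4, 1997.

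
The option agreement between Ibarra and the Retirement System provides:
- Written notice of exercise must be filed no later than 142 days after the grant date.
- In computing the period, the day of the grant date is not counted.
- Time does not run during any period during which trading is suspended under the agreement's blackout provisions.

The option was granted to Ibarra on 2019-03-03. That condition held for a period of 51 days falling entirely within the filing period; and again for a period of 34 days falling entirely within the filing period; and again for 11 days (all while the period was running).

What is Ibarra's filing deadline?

142 days after 2019-03-03 is July 23, 2019.
Tolling adds 51 days: July 23, 2019 + 51 days = September 12, 2019.
Tolling adds 34 days: September 12, 2019 + 34 days = October 16, 2019.
Tolling adds 11 days: October 16, 2019 + 11 days = October 27, 2019.

October 27, 2019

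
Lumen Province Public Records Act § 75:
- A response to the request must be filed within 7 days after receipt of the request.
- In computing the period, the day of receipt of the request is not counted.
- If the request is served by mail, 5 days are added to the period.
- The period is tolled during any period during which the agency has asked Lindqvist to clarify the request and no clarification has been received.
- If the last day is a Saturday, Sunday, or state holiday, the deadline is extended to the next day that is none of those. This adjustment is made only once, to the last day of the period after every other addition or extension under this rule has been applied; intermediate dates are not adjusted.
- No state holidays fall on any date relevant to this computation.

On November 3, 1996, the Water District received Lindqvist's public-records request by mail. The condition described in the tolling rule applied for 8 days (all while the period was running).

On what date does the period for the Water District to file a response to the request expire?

7 days after November 3, 1996 is November 10, 1996.
Service was by mail, adding 5 days: November 10, 1996 + 5 days = November 15, 1996.
Tolling adds 8 days: November 15, 1996 + 8 days = November 23, 1996.
November 23, 1996 is Saturday; November 24, 1996 is Sunday. The next qualifying day is November 25, 1996.

November 25, 1996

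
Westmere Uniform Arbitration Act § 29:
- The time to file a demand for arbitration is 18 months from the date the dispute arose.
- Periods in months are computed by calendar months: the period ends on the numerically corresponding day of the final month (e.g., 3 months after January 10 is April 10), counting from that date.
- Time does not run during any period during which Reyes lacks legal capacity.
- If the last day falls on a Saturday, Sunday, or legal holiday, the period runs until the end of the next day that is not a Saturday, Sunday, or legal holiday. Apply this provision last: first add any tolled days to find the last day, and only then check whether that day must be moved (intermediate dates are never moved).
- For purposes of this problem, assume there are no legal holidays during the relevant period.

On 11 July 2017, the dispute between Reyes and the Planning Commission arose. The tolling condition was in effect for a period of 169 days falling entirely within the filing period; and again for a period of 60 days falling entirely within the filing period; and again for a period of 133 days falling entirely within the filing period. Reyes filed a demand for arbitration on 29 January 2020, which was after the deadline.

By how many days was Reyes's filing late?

21 days

18 months after 11 July 2017 is January 11, 2019.
Tolling adds 169 days: January 11, 2019 + 169 days = June 29, 2019.
Tolling adds 60 days: June 29, 2019 + 60 days = August 28, 2019.
Tolling adds 133 days: August 28, 2019 + 133 days = January 8, 2020.
January 8, 2020 is a Wednesday and not a legal holiday, so no extension applies.
The deadline is January 8, 2020; from January 8, 2020 to January 29, 2020 is 21 days.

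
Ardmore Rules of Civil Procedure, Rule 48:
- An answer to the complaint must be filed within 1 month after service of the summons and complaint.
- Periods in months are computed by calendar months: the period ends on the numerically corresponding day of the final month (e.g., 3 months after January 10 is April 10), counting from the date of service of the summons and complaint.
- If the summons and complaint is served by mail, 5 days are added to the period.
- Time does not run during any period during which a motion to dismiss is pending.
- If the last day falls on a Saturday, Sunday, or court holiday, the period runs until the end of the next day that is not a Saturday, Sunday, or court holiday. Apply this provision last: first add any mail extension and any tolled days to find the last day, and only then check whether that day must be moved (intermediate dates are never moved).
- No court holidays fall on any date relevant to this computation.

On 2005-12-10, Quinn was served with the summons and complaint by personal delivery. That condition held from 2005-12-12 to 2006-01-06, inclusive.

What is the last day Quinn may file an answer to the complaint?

February 6, 2006

1 month after 2005-12-10 is January 10, 2006.
Service was not by mail, so no mail extension applies.
From December 12, 2005 through January 6, 2006 inclusive is 26 days; tolling adds 26 days: January 10, 2006 + 26 days = February 5, 2006.
February 5, 2006 is Sunday. The next qualifying day is February 6, 2006.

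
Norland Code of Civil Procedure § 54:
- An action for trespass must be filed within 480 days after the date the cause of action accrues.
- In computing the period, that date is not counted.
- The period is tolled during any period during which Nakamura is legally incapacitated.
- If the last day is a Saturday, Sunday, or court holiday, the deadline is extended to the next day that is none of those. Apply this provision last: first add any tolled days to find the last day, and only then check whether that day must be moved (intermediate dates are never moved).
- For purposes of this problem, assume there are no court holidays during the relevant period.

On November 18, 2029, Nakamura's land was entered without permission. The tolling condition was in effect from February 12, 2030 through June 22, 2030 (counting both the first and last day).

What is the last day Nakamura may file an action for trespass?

480 days after November 18, 2029 is March 13, 2031.
From February 12, 2030 through June 22, 2030 inclusive is 131 days; tolling adds 131 days: March 13, 2031 + 131 days = July 22, 2031.
July 22, 2031 is a Tuesday and not a court holiday, so no extension applies.

July 22, 2031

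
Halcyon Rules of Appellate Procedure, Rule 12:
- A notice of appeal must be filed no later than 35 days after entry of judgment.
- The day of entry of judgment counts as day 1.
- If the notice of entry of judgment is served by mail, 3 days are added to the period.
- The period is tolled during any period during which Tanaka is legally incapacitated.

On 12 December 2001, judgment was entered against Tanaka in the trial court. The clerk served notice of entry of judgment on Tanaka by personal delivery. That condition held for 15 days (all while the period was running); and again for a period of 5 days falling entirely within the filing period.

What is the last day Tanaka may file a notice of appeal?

Counting 12 December 2001 as day 1, day 35 is January 15, 2002.
Service was not by mail, so no mail extension applies.
Tolling adds 15 days: January 15, 2002 + 15 days = January 30, 2002.
Tolling adds 5 days: January 30, 2002 + 5 days = February 4, 2002.

February 4, 2002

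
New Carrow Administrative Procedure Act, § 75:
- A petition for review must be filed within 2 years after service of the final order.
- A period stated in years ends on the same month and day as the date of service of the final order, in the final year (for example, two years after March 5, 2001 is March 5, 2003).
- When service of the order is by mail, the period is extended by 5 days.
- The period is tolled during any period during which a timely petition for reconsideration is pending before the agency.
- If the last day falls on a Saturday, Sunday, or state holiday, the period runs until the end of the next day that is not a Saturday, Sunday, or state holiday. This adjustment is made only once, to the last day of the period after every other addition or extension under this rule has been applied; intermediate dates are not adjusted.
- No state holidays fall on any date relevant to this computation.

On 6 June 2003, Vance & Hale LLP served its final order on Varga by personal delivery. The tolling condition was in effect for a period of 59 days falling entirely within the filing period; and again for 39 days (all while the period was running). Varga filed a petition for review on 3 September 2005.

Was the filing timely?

2 years after 6 June 2003 is June 6, 2005.
Service was not by mail, so no mail extension applies.
Tolling adds 59 days: June 6, 2005 + 59 days = August 4, 2005.
Tolling adds 39 days: August 4, 2005 + 39 days = September 12, 2005.
September 12, 2005 is a Monday and not a state holiday, so no extension applies.
The deadline is September 12, 2005; the filing on September 3, 2005 is on or before that date.

Yes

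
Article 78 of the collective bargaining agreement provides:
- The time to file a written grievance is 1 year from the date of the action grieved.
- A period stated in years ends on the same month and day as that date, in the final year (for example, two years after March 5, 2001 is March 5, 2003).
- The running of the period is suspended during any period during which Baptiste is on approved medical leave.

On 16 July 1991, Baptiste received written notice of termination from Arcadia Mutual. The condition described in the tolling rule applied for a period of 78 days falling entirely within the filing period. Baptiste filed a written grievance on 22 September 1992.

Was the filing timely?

1 year after 16 July 1991 is July 16, 1992.
Tolling adds 78 days: July 16, 1992 + 78 days = October 2, 1992.
The deadline is October 2, 1992; the filing on September 22, 1992 is on or before that date.

Yes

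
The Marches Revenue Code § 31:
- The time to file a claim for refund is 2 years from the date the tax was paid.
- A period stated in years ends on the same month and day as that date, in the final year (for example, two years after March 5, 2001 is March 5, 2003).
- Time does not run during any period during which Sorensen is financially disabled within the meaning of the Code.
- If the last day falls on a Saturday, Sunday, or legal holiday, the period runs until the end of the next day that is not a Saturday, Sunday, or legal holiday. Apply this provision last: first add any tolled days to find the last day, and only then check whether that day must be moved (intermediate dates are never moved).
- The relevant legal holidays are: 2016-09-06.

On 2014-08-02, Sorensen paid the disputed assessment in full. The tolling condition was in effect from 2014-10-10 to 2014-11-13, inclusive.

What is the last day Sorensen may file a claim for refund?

September 7, 2016

2 years after 2014-08-02 is August 2, 2016.
From October 10, 2014 through November 13, 2014 inclusive is 35 days; tolling adds 35 days: August 2, 2016 + 35 days = September 6, 2016.
September 6, 2016 is a listed holiday. The next qualifying day is September 7, 2016.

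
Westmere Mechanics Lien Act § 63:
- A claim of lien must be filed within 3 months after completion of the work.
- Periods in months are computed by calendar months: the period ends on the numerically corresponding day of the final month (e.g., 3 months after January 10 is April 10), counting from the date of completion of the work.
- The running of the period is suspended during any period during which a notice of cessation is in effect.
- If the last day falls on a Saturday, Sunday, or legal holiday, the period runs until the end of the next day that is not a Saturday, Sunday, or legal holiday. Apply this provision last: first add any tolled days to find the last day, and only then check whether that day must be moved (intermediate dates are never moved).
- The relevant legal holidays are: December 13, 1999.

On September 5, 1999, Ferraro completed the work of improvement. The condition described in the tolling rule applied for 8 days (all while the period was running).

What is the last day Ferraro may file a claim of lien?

December 14, 1999

3 months after September 5, 1999 is December 5, 1999.
Tolling adds 8 days: December 5, 1999 + 8 days = December 13, 1999.
December 13, 1999 is a listed holiday. The next qualifying day is December 14, 1999.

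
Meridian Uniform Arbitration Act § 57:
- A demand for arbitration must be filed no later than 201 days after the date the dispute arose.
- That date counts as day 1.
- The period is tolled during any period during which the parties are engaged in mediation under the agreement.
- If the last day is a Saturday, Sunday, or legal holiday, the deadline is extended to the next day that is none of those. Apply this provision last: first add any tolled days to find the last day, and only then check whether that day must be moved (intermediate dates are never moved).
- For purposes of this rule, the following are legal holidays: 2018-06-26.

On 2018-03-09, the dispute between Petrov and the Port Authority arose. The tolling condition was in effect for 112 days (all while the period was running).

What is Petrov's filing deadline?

Counting 2018-03-09 as day 1, day 201 is September 25, 2018.
Tolling adds 112 days: September 25, 2018 + 112 days = January 15, 2019.
January 15, 2019 is a Tuesday and not a legal holiday, so no extension applies.

January 15, 2019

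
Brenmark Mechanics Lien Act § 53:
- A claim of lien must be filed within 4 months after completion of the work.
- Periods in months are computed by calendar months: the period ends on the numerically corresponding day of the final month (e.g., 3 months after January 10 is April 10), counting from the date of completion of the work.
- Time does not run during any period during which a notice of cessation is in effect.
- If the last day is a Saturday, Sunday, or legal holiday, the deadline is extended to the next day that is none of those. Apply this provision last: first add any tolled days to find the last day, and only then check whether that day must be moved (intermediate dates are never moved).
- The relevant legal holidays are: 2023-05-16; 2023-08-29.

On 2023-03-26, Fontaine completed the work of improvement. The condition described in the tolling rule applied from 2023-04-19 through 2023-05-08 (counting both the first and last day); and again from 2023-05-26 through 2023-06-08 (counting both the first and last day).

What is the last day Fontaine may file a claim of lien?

August 30, 2023

4 months after 2023-03-26 is July 26, 2023.
From April 19, 2023 through May 8, 2023 inclusive is 20 days; tolling adds 20 days: July 26, 2023 + 20 days = August 15, 2023.
From May 26, 2023 through June 8, 2023 inclusive is 14 days; tolling adds 14 days: August 15, 2023 + 14 days = August 29, 2023.
August 29, 2023 is a listed holiday. The next qualifying day is August 30, 2023.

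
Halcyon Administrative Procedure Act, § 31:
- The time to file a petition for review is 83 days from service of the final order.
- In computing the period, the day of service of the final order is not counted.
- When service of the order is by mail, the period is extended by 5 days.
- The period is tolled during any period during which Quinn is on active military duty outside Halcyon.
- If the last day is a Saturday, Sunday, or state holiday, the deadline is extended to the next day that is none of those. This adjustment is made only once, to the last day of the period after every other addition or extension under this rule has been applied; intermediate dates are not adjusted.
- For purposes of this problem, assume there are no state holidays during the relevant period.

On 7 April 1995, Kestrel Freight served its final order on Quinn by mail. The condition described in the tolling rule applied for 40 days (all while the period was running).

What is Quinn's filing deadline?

August 14, 1995

83 days after 7 April 1995 is June 29, 1995.
Service was by mail, adding 5 days: June 29, 1995 + 5 days = July 4, 1995.
Tolling adds 40 days: July 4, 1995 + 40 days = August 13, 1995.
August 13, 1995 is Sunday. The next qualifying day is August 14, 1995.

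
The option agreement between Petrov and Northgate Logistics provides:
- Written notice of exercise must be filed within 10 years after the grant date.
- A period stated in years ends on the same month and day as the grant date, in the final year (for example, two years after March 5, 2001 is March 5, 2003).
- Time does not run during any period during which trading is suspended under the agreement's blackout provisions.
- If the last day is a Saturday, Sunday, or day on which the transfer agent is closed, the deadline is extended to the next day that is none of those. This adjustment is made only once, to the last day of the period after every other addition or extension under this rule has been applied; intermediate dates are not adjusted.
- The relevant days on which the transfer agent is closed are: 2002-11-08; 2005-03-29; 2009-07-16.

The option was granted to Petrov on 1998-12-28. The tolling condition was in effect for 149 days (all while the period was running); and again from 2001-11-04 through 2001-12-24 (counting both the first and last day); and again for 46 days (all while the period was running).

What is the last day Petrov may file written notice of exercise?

August 31, 2009

10 years after 1998-12-28 is December 28, 2008.
Tolling adds 149 days: December 28, 2008 + 149 days = May 26, 2009.
From November 4, 2001 through December 24, 2001 inclusive is 51 days; tolling adds 51 days: May 26, 2009 + 51 days = July 16, 2009.
Tolling adds 46 days: July 16, 2009 + 46 days = August 31, 2009.
August 31, 2009 is a Monday and not a day on which the transfer agent is closed, so no extension applies.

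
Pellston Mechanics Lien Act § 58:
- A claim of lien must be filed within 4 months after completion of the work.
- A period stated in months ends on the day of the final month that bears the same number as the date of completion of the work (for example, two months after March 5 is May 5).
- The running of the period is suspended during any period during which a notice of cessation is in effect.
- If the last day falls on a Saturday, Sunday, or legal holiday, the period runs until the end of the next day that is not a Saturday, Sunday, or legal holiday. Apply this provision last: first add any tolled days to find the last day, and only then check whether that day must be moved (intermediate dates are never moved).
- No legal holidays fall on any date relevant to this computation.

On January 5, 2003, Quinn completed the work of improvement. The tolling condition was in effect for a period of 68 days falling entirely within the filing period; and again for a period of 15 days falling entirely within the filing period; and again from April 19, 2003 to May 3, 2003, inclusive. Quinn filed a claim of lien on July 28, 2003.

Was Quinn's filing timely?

4 months after January 5, 2003 is May 5, 2003.
Tolling adds 68 days: May 5, 2003 + 68 days = July 12, 2003.
Tolling adds 15 days: July 12, 2003 + 15 days = July 27, 2003.
From April 19, 2003 through May 3, 2003 inclusive is 15 days; tolling adds 15 days: July 27, 2003 + 15 days = August 11, 2003.
August 11, 2003 is a Monday and not a legal holiday, so no extension applies.
The deadline is August 11, 2003; the filing on July 28, 2003 is on or before that date.

Yes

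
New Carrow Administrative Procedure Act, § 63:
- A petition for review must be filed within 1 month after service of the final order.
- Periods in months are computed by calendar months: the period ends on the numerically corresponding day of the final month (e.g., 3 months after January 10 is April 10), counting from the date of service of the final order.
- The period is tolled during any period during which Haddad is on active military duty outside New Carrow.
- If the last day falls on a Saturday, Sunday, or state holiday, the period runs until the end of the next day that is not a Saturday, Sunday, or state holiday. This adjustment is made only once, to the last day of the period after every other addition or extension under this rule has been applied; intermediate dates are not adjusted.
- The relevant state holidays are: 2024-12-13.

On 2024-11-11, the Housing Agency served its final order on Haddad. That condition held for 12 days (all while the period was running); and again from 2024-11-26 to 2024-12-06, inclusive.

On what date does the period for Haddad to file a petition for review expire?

1 month after 2024-11-11 is December 11, 2024.
Tolling adds 12 days: December 11, 2024 + 12 days = December 23, 2024.
From November 26, 2024 through December 6, 2024 inclusive is 11 days; tolling adds 11 days: December 23, 2024 + 11 days = January 3, 2025.
January 3, 2025 is a Friday and not a state holiday, so no extension applies.

January 3, 2025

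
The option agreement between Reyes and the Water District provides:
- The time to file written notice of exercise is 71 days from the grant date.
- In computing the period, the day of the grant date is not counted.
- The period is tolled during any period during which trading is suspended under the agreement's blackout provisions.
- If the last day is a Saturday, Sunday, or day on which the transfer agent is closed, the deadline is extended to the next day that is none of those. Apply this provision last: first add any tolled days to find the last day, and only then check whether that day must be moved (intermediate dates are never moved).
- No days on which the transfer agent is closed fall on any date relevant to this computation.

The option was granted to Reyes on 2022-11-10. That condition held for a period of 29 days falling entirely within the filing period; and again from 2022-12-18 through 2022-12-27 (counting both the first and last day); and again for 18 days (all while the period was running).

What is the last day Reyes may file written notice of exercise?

March 20, 2023

71 days after 2022-11-10 is January 20, 2023.
Tolling adds 29 days: January 20, 2023 + 29 days = February 18, 2023.
From December 18, 2022 through December 27, 2022 inclusive is 10 days; tolling adds 10 days: February 18, 2023 + 10 days = February 28, 2023.
Tolling adds 18 days: February 28, 2023 + 18 days = March 18, 2023.
March 18, 2023 is Saturday; March 19, 2023 is Sunday. The next qualifying day is March 20, 2023.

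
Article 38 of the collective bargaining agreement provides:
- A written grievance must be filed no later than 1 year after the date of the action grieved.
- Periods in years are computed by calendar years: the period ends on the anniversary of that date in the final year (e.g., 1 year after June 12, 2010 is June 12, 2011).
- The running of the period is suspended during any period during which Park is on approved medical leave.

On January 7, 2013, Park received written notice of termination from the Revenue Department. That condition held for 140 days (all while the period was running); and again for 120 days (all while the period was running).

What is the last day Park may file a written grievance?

1 year after January 7, 2013 is January 7, 2014.
Tolling adds 140 days: January 7, 2014 + 140 days = May 27, 2014.
Tolling adds 120 days: May 27, 2014 + 120 days = September 24, 2014.

September 24, 2014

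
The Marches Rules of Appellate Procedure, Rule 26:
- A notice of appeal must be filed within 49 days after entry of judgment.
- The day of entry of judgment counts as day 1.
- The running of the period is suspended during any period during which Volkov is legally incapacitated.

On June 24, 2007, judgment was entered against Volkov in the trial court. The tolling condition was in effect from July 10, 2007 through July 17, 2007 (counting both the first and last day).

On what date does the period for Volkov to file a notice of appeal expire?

Counting June 24, 2007 as day 1, day 49 is August 11, 2007.
From July 10, 2007 through July 17, 2007 inclusive is 8 days; tolling adds 8 days: August 11, 2007 + 8 days = August 19, 2007.

August 19, 2007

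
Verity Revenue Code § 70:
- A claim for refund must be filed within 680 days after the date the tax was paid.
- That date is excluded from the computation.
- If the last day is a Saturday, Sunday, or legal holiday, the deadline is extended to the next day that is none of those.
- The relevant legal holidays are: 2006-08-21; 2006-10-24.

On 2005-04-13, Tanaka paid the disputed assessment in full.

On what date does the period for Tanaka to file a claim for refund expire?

February 22, 2007

680 days after 2005-04-13 is February 22, 2007.
February 22, 2007 is a Thursday and not a legal holiday, so no extension applies.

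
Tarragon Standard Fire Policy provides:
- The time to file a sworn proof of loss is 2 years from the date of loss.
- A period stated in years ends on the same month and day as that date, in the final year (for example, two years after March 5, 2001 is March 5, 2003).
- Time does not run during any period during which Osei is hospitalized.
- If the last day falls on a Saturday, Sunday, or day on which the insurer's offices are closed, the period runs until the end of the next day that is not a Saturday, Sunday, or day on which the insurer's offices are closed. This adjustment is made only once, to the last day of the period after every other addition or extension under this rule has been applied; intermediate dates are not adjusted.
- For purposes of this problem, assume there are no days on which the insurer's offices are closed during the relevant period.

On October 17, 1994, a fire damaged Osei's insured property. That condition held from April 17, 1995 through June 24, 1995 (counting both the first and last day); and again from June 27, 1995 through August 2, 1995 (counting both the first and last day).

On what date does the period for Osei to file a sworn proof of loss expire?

January 31, 1997

2 years after October 17, 1994 is October 17, 1996.
From April 17, 1995 through June 24, 1995 inclusive is 69 days; tolling adds 69 days: October 17, 1996 + 69 days = December 25, 1996.
From June 27, 1995 through August 2, 1995 inclusive is 37 days; tolling adds 37 days: December 25, 1996 + 37 days = January 31, 1997.
January 31, 1997 is a Friday and not a day on which the insurer's offices are closed, so no extension applies.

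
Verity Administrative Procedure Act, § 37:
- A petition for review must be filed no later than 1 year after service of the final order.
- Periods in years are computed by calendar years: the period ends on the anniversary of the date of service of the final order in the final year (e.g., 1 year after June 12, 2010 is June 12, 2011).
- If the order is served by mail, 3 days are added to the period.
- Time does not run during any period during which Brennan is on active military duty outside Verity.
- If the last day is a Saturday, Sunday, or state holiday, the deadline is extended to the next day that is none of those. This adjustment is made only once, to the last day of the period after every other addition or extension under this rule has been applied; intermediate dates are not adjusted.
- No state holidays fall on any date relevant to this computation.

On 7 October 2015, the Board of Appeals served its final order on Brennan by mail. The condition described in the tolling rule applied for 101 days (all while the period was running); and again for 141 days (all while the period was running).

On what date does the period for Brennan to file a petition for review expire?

1 year after 7 October 2015 is October 7, 2016.
Service was by mail, adding 3 days: October 7, 2016 + 3 days = October 10, 2016.
Tolling adds 101 days: October 10, 2016 + 101 days = January 19, 2017.
Tolling adds 141 days: January 19, 2017 + 141 days = June 9, 2017.
June 9, 2017 is a Friday and not a state holiday, so no extension applies.

June 9, 2017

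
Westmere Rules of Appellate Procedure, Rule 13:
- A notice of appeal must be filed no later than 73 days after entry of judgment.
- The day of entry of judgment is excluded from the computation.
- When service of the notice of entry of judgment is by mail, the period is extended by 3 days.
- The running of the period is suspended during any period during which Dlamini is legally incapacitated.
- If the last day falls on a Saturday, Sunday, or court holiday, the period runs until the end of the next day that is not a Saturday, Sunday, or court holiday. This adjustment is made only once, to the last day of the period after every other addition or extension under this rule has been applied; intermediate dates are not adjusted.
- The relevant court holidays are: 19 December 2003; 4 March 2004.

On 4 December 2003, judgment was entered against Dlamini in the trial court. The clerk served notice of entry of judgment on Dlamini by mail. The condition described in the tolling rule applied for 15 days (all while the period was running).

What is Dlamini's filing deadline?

73 days after 4 December 2003 is February 15, 2004.
Service was by mail, adding 3 days: February 15, 2004 + 3 days = February 18, 2004.
Tolling adds 15 days: February 18, 2004 + 15 days = March 4, 2004.
March 4, 2004 is a listed holiday. The next qualifying day is March 5, 2004.

March 5, 2004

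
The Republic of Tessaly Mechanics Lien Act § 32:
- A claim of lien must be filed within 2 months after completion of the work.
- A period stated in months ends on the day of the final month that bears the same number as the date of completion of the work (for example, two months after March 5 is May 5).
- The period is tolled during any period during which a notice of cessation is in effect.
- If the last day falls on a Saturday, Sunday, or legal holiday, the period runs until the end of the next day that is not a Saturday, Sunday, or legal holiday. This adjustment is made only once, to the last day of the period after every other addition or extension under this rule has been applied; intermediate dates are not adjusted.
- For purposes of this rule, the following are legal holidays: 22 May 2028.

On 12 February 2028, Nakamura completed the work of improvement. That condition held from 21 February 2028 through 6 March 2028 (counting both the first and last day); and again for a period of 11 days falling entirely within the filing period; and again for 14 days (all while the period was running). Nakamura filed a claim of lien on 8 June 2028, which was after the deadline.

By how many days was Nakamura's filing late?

16 days

2 months after 12 February 2028 is April 12, 2028.
From February 21, 2028 through March 6, 2028 inclusive is 15 days; tolling adds 15 days: April 12, 2028 + 15 days = April 27, 2028.
Tolling adds 11 days: April 27, 2028 + 11 days = May 8, 2028.
Tolling adds 14 days: May 8, 2028 + 14 days = May 22, 2028.
May 22, 2028 is a listed holiday. The next qualifying day is May 23, 2028.
The deadline is May 23, 2028; from May 23, 2028 to June 8, 2028 is 16 days.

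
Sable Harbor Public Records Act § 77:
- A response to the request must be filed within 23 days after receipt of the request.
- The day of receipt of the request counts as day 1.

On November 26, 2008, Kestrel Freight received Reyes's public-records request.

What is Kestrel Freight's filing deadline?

December 18, 2008

Counting November 26, 2008 as day 1, day 23 is December 18, 2008.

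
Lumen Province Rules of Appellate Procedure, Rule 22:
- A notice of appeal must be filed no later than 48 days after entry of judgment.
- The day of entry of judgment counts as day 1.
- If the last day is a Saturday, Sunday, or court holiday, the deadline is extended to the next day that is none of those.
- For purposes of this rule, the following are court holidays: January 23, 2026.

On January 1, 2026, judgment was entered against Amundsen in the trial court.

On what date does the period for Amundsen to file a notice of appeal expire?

Counting January 1, 2026 as day 1, day 48 is February 17, 2026.
February 17, 2026 is a Tuesday and not a court holiday, so no extension applies.

February 17, 2026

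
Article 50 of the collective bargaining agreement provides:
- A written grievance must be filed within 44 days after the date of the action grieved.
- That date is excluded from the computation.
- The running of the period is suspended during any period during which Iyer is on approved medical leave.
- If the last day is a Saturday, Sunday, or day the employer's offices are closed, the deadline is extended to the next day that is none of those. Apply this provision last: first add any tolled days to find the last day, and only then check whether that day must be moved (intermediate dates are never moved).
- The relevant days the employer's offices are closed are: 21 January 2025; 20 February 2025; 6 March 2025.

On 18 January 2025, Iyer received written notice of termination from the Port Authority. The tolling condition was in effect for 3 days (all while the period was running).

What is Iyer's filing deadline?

44 days after 18 January 2025 is March 3, 2025.
Tolling adds 3 days: March 3, 2025 + 3 days = March 6, 2025.
March 6, 2025 is a listed holiday. The next qualifying day is March 7, 2025.

March 7, 2025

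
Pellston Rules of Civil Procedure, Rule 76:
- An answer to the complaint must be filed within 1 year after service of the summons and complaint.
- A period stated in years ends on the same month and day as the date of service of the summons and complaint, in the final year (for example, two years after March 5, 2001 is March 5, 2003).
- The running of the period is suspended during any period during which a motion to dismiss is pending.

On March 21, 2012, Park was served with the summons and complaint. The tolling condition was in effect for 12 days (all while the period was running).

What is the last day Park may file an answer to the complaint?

1 year after March 21, 2012 is March 21, 2013.
Tolling adds 12 days: March 21, 2013 + 12 days = April 2, 2013.

April 2, 2013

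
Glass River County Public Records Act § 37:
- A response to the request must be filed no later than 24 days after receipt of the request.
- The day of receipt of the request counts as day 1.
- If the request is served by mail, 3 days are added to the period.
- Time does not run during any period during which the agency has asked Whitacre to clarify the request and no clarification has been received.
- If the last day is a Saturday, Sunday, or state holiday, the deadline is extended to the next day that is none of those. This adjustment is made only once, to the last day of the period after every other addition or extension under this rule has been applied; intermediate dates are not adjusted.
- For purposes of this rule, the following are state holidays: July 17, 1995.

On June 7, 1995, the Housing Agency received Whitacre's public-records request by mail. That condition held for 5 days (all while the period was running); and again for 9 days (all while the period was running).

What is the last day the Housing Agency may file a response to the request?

July 18, 1995

Counting June 7, 1995 as day 1, day 24 is June 30, 1995.
Service was by mail, adding 3 days: June 30, 1995 + 3 days = July 3, 1995.
Tolling adds 5 days: July 3, 1995 + 5 days = July 8, 1995.
Tolling adds 9 days: July 8, 1995 + 9 days = July 17, 1995.
July 17, 1995 is a listed holiday. The next qualifying day is July 18, 1995.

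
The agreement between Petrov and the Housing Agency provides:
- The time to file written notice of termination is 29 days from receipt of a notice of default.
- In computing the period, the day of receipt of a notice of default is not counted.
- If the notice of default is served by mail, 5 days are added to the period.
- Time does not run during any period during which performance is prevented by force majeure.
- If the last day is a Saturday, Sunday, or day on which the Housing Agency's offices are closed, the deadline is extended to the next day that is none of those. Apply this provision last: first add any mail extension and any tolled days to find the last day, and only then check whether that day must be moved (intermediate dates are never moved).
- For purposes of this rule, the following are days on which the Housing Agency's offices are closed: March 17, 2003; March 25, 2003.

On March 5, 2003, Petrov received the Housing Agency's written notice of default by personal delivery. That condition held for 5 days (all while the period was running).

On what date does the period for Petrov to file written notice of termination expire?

April 8, 2003

29 days after March 5, 2003 is April 3, 2003.
Service was not by mail, so no mail extension applies.
Tolling adds 5 days: April 3, 2003 + 5 days = April 8, 2003.
April 8, 2003 is a Tuesday and not a day on which the Housing Agency's offices are closed, so no extension applies.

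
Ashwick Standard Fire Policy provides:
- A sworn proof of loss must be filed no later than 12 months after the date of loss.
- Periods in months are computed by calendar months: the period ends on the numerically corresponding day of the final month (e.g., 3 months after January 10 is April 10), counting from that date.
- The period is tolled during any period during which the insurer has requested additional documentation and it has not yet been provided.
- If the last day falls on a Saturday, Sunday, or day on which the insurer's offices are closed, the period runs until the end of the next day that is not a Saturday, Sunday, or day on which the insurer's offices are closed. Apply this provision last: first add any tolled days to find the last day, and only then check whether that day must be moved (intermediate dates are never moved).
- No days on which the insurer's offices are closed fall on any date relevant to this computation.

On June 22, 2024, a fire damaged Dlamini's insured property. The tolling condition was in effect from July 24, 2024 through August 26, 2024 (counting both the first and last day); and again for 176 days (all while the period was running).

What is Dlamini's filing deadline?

January 19, 2026

12 months after June 22, 2024 is June 22, 2025.
From July 24, 2024 through August 26, 2024 inclusive is 34 days; tolling adds 34 days: June 22, 2025 + 34 days = July 26, 2025.
Tolling adds 176 days: July 26, 2025 + 176 days = January 18, 2026.
January 18, 2026 is Sunday. The next qualifying day is January 19, 2026.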